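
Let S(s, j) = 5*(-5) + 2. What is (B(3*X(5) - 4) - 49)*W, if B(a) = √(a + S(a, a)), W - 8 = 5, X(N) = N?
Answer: -637 + 26*I*√3 ≈ -637.0 + 45.033*I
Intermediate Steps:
S(s, j) = -23 (S(s, j) = -25 + 2 = -23)
W = 13 (W = 8 + 5 = 13)
B(a) = √(-23 + a) (B(a) = √(a - 23) = √(-23 + a))
(B(3*X(5) - 4) - 49)*W = (√(-23 + (3*5 - 4)) - 49)*13 = (√(-23 + (15 - 4)) - 49)*13 = (√(-23 + 11) - 49)*13 = (√(-12) - 49)*13 = (2*I*√3 - 49)*13 = (-49 + 2*I*√3)*13 = -637 + 26*I*√3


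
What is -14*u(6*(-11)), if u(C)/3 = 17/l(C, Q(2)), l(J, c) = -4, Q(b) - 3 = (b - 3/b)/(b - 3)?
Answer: 357/2 ≈ 178.50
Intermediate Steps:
Q(b) = 3 + (b - 3/b)/(-3 + b) (Q(b) = 3 + (b - 3/b)/(b - 3) = 3 + (b - 3/b)/(-3 + b))
u(C) = -51/4 (u(C) = 3*(17/(-4)) = 3*(17*(-¼)) = 3*(-17/4) = -51/4)
-14*u(6*(-11)) = -14*(-51/4) = 357/2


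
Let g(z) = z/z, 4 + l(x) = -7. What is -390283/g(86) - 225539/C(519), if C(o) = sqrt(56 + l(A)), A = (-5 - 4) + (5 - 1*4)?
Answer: -390283 - 225539*sqrt(5)/15 ≈ -4.2390e+5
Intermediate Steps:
A = -8 (A = -9 + (5 - 4) = -9 + 1 = -8)
l(x) = -11 (l(x) = -4 - 7 = -11)
C(o) = 3*sqrt(5) (C(o) = sqrt(56 - 11) = sqrt(45) = 3*sqrt(5))
g(z) = 1
-390283/g(86) - 225539/C(519) = -390283/1 - 225539*sqrt(5)/15 = -390283*1 - 225539*sqrt(5)/15 = -390283 - 225539*sqrt(5)/15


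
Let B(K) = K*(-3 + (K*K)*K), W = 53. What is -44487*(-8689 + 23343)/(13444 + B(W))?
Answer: -325956249/3951883 ≈ -82.481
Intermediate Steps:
B(K) = K*(-3 + K³) (B(K) = K*(-3 + K²*K) = K*(-3 + K³))
-44487*(-8689 + 23343)/(13444 + B(W)) = -44487*(-8689 + 23343)/(13444 + 53*(-3 + 53³)) = -44487*14654/(13444 + 53*(-3 + 148877)) = -44487*14654/(13444 + 53*148874) = -44487*14654/(13444 + 7890322) = -44487/(7903766*(1/14654)) = -44487/3951883/7327 = -44487*7327/3951883 = -325956249/3951883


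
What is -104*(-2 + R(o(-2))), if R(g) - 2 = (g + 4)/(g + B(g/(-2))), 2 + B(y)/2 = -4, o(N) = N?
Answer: 104/7 ≈ 14.857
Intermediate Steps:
B(y) = -12 (B(y) = -4 + 2*(-4) = -4 - 8 = -12)
R(g) = 2 + (4 + g)/(-12 + g) (R(g) = 2 + (g + 4)/(g - 12) = 2 + (4 + g)/(-12 + g))
-104*(-2 + R(o(-2))) = -104*(-2 + (-20 + 3*(-2))/(-12 - 2)) = -104*(-2 + (-20 - 6)/(-14)) = -104*(-2 - 1/14*(-26)) = -104*(-2 + 13/7) = -104*(-⅐) = 104/7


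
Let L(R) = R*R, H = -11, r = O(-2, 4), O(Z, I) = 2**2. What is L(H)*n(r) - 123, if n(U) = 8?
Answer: 845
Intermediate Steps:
O(Z, I) = 4
r = 4
L(R) = R**2
L(H)*n(r) - 123 = (-11)**2*8 - 123 = 121*8 - 123 = 968 - 123 = 845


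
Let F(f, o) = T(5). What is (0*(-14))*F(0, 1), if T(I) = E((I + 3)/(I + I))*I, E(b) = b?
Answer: 0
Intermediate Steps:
T(I) = 3/2 + I/2 (T(I) = ((I + 3)/(I + I))*I = ((3 + I)/((2*I)))*I = ((3 + I)*(1/(2*I)))*I = ((3 + I)/(2*I))*I = 3/2 + I/2)
F(f, o) = 4 (F(f, o) = 3/2 + (½)*5 = 3/2 + 5/2 = 4)
(0*(-14))*F(0, 1) = (0*(-14))*4 = 0*4 = 0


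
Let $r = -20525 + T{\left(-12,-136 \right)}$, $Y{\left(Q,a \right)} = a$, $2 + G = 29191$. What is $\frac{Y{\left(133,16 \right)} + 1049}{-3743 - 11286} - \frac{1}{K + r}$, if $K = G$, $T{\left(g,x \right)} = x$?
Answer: $- \frac{9097349}{128167312} \approx -0.07098$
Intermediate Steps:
$G = 29189$ ($G = -2 + 29191 = 29189$)
$K = 29189$
$r = -20661$ ($r = -20525 - 136 = -20661$)
$\frac{Y{\left(133,16 \right)} + 1049}{-3743 - 11286} - \frac{1}{K + r} = \frac{16 + 1049}{-3743 - 11286} - \frac{1}{29189 - 20661} = \frac{1065}{-15029} - \frac{1}{8528} = 1065 \left(- \frac{1}{15029}\right) - \frac{1}{8528} = - \frac{1065}{15029} - \frac{1}{8528} = - \frac{9097349}{128167312}$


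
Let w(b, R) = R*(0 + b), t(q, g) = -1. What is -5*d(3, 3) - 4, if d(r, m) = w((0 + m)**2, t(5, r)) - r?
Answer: 56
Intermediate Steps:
w(b, R) = R*b
d(r, m) = -r - m**2 (d(r, m) = -(0 + m)**2 - r = -m**2 - r = -r - m**2)
-5*d(3, 3) - 4 = -5*(-1*3 - 1*3**2) - 4 = -5*(-3 - 1*9) - 4 = -5*(-3 - 9) - 4 = -5*(-12) - 4 = 60 - 4 = 56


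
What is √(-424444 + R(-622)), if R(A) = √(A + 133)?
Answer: √(-424444 + I*√489) ≈ 0.017 + 651.49*I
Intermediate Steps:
R(A) = √(133 + A)
√(-424444 + R(-622)) = √(-424444 + √(133 - 622)) = √(-424444 + √(-489)) = √(-424444 + I*√489)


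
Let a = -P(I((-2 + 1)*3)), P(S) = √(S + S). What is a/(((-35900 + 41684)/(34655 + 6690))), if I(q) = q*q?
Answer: -41345*√2/1928 ≈ -30.327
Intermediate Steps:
I(q) = q²
P(S) = √2*√S (P(S) = √(2*S) = √2*√S)
a = -3*√2 (a = -√2*√(((-2 + 1)*3)²) = -√2*√((-1*3)²) = -√2*√((-3)²) = -√2*√9 = -√2*3 = -3*√2 ≈ -4.2426)
a/(((-35900 + 41684)/(34655 + 6690))) = (-3*√2)/(((-35900 + 41684)/(34655 + 6690))) = (-3*√2)/((5784/41345)) = (-3*√2)/((5784*(1/41345))) = (-3*√2)/(5784/41345) = -3*√2*(41345/5784) = -41345*√2/1928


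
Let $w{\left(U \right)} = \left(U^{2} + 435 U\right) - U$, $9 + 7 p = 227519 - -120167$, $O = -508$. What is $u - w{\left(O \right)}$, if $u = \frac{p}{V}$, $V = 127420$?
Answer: $- \frac{33529460803}{891940} \approx -37592.0$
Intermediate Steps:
$p = \frac{347677}{7}$ ($p = - \frac{9}{7} + \frac{227519 - -120167}{7} = - \frac{9}{7} + \frac{227519 + 120167}{7} = - \frac{9}{7} + \frac{1}{7} \cdot 347686 = - \frac{9}{7} + \frac{347686}{7} = \frac{347677}{7} \approx 49668.0$)
$u = \frac{347677}{891940}$ ($u = \frac{347677}{7 \cdot 127420} = \frac{347677}{7} \cdot \frac{1}{127420} = \frac{347677}{891940} \approx 0.3898$)
$w{\left(U \right)} = U^{2} + 434 U$
$u - w{\left(O \right)} = \frac{347677}{891940} - - 508 \left(434 - 508\right) = \frac{347677}{891940} - \left(-508\right) \left(-74\right) = \frac{347677}{891940} - 37592 = - \frac{33529460803}{891940}$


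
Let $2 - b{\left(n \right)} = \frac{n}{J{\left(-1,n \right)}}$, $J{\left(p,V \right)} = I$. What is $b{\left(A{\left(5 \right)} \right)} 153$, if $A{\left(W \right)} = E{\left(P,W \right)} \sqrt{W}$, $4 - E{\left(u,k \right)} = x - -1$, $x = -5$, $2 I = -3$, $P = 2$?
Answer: $306 + 816 \sqrt{5} \approx 2130.6$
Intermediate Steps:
$I = - \frac{3}{2}$ ($I = \frac{1}{2} \left(-3\right) = - \frac{3}{2} \approx -1.5$)
$E{\left(u,k \right)} = 8$ ($E{\left(u,k \right)} = 4 - \left(-5 - -1\right) = 4 - \left(-5 + 1\right) = 4 - -4 = 4 + 4 = 8$)
$J{\left(p,V \right)} = - \frac{3}{2}$
$A{\left(W \right)} = 8 \sqrt{W}$
$b{\left(n \right)} = 2 + \frac{2 n}{3}$ ($b{\left(n \right)} = 2 - \frac{n}{- \frac{3}{2}} = 2 - n \left(- \frac{2}{3}\right) = 2 - - \frac{2 n}{3} = 2 + \frac{2 n}{3}$)
$b{\left(A{\left(5 \right)} \right)} 153 = \left(2 + \frac{2 \cdot 8 \sqrt{5}}{3}\right) 153 = \left(2 + \frac{16 \sqrt{5}}{3}\right) 153 = 306 + 816 \sqrt{5}$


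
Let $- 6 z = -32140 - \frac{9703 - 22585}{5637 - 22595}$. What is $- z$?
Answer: $- \frac{272521501}{50874} \approx -5356.8$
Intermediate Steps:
$z = \frac{272521501}{50874}$ ($z = - \frac{-32140 - \frac{9703 - 22585}{5637 - 22595}}{6} = - \frac{-32140 - - \frac{12882}{-16958}}{6} = - \frac{-32140 - \left(-12882\right) \left(- \frac{1}{16958}\right)}{6} = - \frac{-32140 - \frac{6441}{8479}}{6} = \left(- \frac{1}{6}\right) \left(- \frac{272521501}{8479}\right) = \frac{272521501}{50874} \approx 5356.8$)
$- z = \left(-1\right) \frac{272521501}{50874} = - \frac{272521501}{50874}$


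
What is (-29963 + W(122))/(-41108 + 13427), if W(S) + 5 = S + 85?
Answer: 29761/27681 ≈ 1.0751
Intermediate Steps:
W(S) = 80 + S (W(S) = -5 + (S + 85) = -5 + (85 + S) = 80 + S)
(-29963 + W(122))/(-41108 + 13427) = (-29963 + (80 + 122))/(-41108 + 13427) = (-29963 + 202)/(-27681) = -29761*(-1/27681) = 29761/27681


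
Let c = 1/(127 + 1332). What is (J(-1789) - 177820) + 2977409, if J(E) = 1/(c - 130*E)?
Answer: 949955506433118/339319631 ≈ 2.7996e+6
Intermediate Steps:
c = 1/1459 ≈ 0.00068540
J(E) = 1/(1/1459 - 130*E)
(J(-1789) - 177820) + 2977409 = (-1459/(-1 + 189670*(-1789)) - 177820) + 2977409 = (-1459/(-1 - 339319630) - 177820) + 2977409 = (-1459/(-339319631) - 177820) + 2977409 = (-1459*(-1/339319631) - 177820) + 2977409 = (1459/339319631 - 177820) + 2977409 = -60337816782961/339319631 + 2977409 = 949955506433118/339319631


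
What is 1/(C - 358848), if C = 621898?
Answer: 1/263050 ≈ 3.8016e-6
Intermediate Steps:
1/(C - 358848) = 1/(621898 - 358848) = 1/263050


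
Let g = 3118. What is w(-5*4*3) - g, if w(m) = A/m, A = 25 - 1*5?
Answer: -9355/3 ≈ -3118.3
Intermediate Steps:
A = 20 (A = 25 - 5 = 20)
w(m) = 20/m
w(-5*4*3) - g = 20/((-5*4*3)) - 1*3118 = 20/((-20*3)) - 3118 = 20/(-60) - 3118 = 20*(-1/60) - 3118 = -1/3 - 3118 = -9355/3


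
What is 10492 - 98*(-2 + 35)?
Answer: 7258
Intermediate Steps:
10492 - 98*(-2 + 35) = 10492 - 98*33 = 10492 - 1*3234 = 10492 - 3234 = 7258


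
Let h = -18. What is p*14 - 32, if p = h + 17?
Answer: -46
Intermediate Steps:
p = -1 (p = -18 + 17 = -1)
p*14 - 32 = -1*14 - 32 = -14 - 32 = -46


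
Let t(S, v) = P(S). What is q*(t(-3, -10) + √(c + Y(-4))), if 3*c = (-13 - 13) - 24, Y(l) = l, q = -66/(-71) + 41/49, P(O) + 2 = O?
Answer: -30725/3479 + 6145*I*√186/10437 ≈ -8.8316 + 8.0298*I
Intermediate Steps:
P(O) = -2 + O
t(S, v) = -2 + S
q = 6145/3479 (q = -66*(-1/71) + 41*(1/49) = 66/71 + 41/49 = 6145/3479 ≈ 1.7663)
c = -50/3 (c = ((-13 - 13) - 24)/3 = (-26 - 24)/3 = (⅓)*(-50) = -50/3 ≈ -16.667)
q*(t(-3, -10) + √(c + Y(-4))) = 6145*((-2 - 3) + √(-50/3 - 4))/3479 = 6145*(-5 + √(-62/3))/3479 = 6145*(-5 + I*√186/3)/3479 = -30725/3479 + 6145*I*√186/10437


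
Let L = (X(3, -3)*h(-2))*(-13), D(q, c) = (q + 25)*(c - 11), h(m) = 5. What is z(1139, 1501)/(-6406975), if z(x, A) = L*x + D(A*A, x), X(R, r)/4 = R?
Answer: -2540524908/6406975 ≈ -396.52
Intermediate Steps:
X(R, r) = 4*R
D(q, c) = (-11 + c)*(25 + q) (D(q, c) = (25 + q)*(-11 + c) = (-11 + c)*(25 + q))
L = -780 (L = ((4*3)*5)*(-13) = (12*5)*(-13) = 60*(-13) = -780)
z(x, A) = -275 - 755*x - 11*A² + x*A² (z(x, A) = -780*x + (-275 - 11*A*A + 25*x + x*(A*A)) = -780*x + (-275 - 11*A² + 25*x + x*A²) = -275 - 755*x - 11*A² + x*A²)
z(1139, 1501)/(-6406975) = (-275 - 755*1139 - 11*1501² + 1139*1501²)/(-6406975) = (-275 - 859945 - 11*2253001 + 1139*2253001)*(-1/6406975) = (-275 - 859945 - 24783011 + 2566168139)*(-1/6406975) = 2540524908*(-1/6406975) = -2540524908/6406975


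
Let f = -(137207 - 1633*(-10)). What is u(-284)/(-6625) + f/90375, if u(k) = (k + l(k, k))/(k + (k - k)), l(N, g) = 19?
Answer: -14536041/8555500 ≈ -1.6990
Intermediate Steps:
u(k) = (19 + k)/k (u(k) = (k + 19)/(k + (k - k)) = (19 + k)/(k + 0) = (19 + k)/k)
f = -153537 (f = -(137207 - 1*(-16330)) = -(137207 + 16330) = -1*153537 = -153537)
u(-284)/(-6625) + f/90375 = ((19 - 284)/(-284))/(-6625) - 153537/90375 = -1/284*(-265)*(-1/6625) - 153537*1/90375 = (265/284)*(-1/6625) - 51179/30125 = -1/7100 - 51179/30125 = -14536041/8555500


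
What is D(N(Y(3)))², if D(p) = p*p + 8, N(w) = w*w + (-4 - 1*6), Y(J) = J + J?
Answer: 467856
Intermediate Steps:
Y(J) = 2*J
N(w) = -10 + w² (N(w) = w² + (-4 - 6) = w² - 10 = -10 + w²)
D(p) = 8 + p² (D(p) = p² + 8 = 8 + p²)
D(N(Y(3)))² = (8 + (-10 + (2*3)²)²)² = (8 + (-10 + 6²)²)² = (8 + (-10 + 36)²)² = (8 + 26²)² = (8 + 676)² = 684² = 467856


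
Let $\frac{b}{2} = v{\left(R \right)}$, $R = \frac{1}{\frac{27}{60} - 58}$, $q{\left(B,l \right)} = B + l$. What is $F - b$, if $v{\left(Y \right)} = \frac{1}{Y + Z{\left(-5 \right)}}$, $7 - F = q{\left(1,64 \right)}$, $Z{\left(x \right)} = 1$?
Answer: $- \frac{67900}{1131} \approx -60.035$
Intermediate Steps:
$R = - \frac{20}{1151}$ ($R = \frac{1}{27 \cdot \frac{1}{60} - 58} = \frac{1}{\frac{9}{20} - 58} = \frac{1}{- \frac{1151}{20}} = - \frac{20}{1151} \approx -0.017376$)
$F = -58$ ($F = 7 - \left(1 + 64\right) = 7 - 65 = -58$)
$v{\left(Y \right)} = \frac{1}{1 + Y}$ ($v{\left(Y \right)} = \frac{1}{Y + 1} = \frac{1}{1 + Y}$)
$b = \frac{2302}{1131}$ ($b = \frac{2}{1 - \frac{20}{1151}} = \frac{2}{\frac{1131}{1151}} = 2 \cdot \frac{1151}{1131} = \frac{2302}{1131} \approx 2.0354$)
$F - b = -58 - \frac{2302}{1131} = - \frac{67900}{1131}$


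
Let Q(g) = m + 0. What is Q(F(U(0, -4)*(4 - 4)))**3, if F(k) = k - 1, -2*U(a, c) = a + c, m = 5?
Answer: 125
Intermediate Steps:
U(a, c) = -a/2 - c/2 (U(a, c) = -(a + c)/2 = -a/2 - c/2)
F(k) = -1 + k
Q(g) = 5 (Q(g) = 5 + 0 = 5)
Q(F(U(0, -4)*(4 - 4)))**3 = 5**3 = 125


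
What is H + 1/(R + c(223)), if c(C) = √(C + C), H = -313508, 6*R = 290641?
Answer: -26482702583292254/84472174825 - 36*√446/84472174825 ≈ -3.1351e+5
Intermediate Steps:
R = 290641/6 (R = (⅙)*290641 = 290641/6 ≈ 48440.)
c(C) = √2*√C (c(C) = √(2*C) = √2*√C)
H + 1/(R + c(223)) = -313508 + 1/(290641/6 + √2*√223) = -313508 + 1/(290641/6 + √446)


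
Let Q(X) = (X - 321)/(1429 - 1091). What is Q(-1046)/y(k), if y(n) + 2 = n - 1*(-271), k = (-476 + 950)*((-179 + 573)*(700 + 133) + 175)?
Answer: -1367/52610026846 ≈ -2.5984e-8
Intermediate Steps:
Q(X) = -321/338 + X/338 (Q(X) = (-321 + X)/338 = (-321 + X)*(1/338) = -321/338 + X/338)
k = 155650698 (k = 474*(394*833 + 175) = 474*(328202 + 175) = 474*328377 = 155650698)
y(n) = 269 + n (y(n) = -2 + (n - 1*(-271)) = -2 + (n + 271) = -2 + (271 + n) = 269 + n)
Q(-1046)/y(k) = (-321/338 + (1/338)*(-1046))/(269 + 155650698) = (-321/338 - 523/169)/155650967 = -1367/338*1/155650967 = -1367/52610026846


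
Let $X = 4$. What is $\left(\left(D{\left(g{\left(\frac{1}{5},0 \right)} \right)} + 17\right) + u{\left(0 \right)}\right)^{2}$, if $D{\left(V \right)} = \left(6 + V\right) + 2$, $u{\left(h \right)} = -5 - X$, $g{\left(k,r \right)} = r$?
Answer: $256$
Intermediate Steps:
$u{\left(h \right)} = -9$ ($u{\left(h \right)} = -5 - 4 = -9$)
$D{\left(V \right)} = 8 + V$
$\left(\left(D{\left(g{\left(\frac{1}{5},0 \right)} \right)} + 17\right) + u{\left(0 \right)}\right)^{2} = \left(\left(\left(8 + 0\right) + 17\right) - 9\right)^{2} = \left(\left(8 + 17\right) - 9\right)^{2} = \left(25 - 9\right)^{2} = 16^{2} = 256$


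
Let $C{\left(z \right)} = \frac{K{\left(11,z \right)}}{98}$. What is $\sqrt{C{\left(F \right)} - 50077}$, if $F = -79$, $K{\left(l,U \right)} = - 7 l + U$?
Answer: $\frac{i \sqrt{2453851}}{7} \approx 223.78 i$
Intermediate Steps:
$K{\left(l,U \right)} = U - 7 l$
$C{\left(z \right)} = - \frac{11}{14} + \frac{z}{98}$ ($C{\left(z \right)} = \frac{z - 77}{98} = \left(z - 77\right) \frac{1}{98} = \left(-77 + z\right) \frac{1}{98} = - \frac{11}{14} + \frac{z}{98}$)
$\sqrt{C{\left(F \right)} - 50077} = \sqrt{\left(- \frac{11}{14} + \frac{1}{98} \left(-79\right)\right) - 50077} = \sqrt{\left(- \frac{11}{14} - \frac{79}{98}\right) - 50077} = \sqrt{- \frac{78}{49} - 50077} = \sqrt{- \frac{2453851}{49}} = \frac{i \sqrt{2453851}}{7}$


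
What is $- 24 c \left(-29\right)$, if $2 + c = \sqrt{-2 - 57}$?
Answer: $-1392 + 696 i \sqrt{59} \approx -1392.0 + 5346.1 i$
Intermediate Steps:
$c = -2 + i \sqrt{59}$ ($c = -2 + \sqrt{-2 - 57} = -2 + \sqrt{-59} = -2 + i \sqrt{59} \approx -2.0 + 7.6811 i$)
$- 24 c \left(-29\right) = - 24 \left(-2 + i \sqrt{59}\right) \left(-29\right) = \left(48 - 24 i \sqrt{59}\right) \left(-29\right) = -1392 + 696 i \sqrt{59}$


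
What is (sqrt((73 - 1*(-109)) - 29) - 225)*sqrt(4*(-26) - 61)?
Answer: 3*I*sqrt(165)*(-75 + sqrt(17)) ≈ -2731.3*I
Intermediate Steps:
(sqrt((73 - 1*(-109)) - 29) - 225)*sqrt(4*(-26) - 61) = (sqrt((73 + 109) - 29) - 225)*sqrt(-104 - 61) = (sqrt(182 - 29) - 225)*sqrt(-165) = (sqrt(153) - 225)*(I*sqrt(165)) = (3*sqrt(17) - 225)*(I*sqrt(165)) = (-225 + 3*sqrt(17))*(I*sqrt(165)) = I*sqrt(165)*(-225 + 3*sqrt(17))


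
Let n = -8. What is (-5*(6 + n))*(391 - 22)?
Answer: 3690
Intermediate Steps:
(-5*(6 + n))*(391 - 22) = (-5*(6 - 8))*(391 - 22) = -5*(-2)*369 = 10*369 = 3690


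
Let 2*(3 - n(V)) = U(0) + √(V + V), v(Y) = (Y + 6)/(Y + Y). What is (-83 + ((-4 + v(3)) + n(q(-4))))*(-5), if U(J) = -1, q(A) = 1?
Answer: 410 + 5*√2/2 ≈ 413.54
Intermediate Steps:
v(Y) = (6 + Y)/(2*Y) (v(Y) = (6 + Y)/((2*Y)) = (6 + Y)*(1/(2*Y)) = (6 + Y)/(2*Y))
n(V) = 7/2 - √2*√V/2 (n(V) = 3 - (-1 + √(V + V))/2 = 3 - (-1 + √(2*V))/2 = 3 - (-1 + √2*√V)/2 = 3 + (½ - √2*√V/2) = 7/2 - √2*√V/2)
(-83 + ((-4 + v(3)) + n(q(-4))))*(-5) = (-83 + ((-4 + (½)*(6 + 3)/3) + (7/2 - √2*√1/2)))*(-5) = (-83 + ((-4 + (½)*(⅓)*9) + (7/2 - ½*√2*1)))*(-5) = (-83 + ((-4 + 3/2) + (7/2 - √2/2)))*(-5) = (-83 + (-5/2 + (7/2 - √2/2)))*(-5) = (-83 + (1 - √2/2))*(-5) = (-82 - √2/2)*(-5) = 410 + 5*√2/2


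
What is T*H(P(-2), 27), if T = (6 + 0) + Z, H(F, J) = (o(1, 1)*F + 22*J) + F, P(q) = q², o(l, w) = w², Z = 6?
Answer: 7224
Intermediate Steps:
H(F, J) = 2*F + 22*J (H(F, J) = (1²*F + 22*J) + F = (1*F + 22*J) + F = (F + 22*J) + F = 2*F + 22*J)
T = 12 (T = (6 + 0) + 6 = 6 + 6 = 12)
T*H(P(-2), 27) = 12*(2*(-2)² + 22*27) = 12*(2*4 + 594) = 12*(8 + 594) = 12*602 = 7224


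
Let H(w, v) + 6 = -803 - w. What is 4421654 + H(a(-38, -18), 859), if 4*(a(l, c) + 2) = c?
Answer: 8841703/2 ≈ 4.4208e+6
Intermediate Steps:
a(l, c) = -2 + c/4
H(w, v) = -809 - w (H(w, v) = -6 + (-803 - w) = -809 - w)
4421654 + H(a(-38, -18), 859) = 4421654 + (-809 - (-2 + (1/4)*(-18))) = 4421654 + (-809 - (-2 - 9/2)) = 4421654 + (-809 - 1*(-13/2)) = 4421654 + (-809 + 13/2) = 4421654 - 1605/2 = 8841703/2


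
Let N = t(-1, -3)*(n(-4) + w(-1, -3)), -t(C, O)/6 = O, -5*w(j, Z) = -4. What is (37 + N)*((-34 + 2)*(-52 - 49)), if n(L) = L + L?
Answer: -1496416/5 ≈ -2.9928e+5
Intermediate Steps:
w(j, Z) = ⅘ (w(j, Z) = -⅕*(-4) = ⅘)
t(C, O) = -6*O
n(L) = 2*L
N = -648/5 (N = (-6*(-3))*(2*(-4) + ⅘) = 18*(-8 + ⅘) = 18*(-36/5) = -648/5 ≈ -129.60)
(37 + N)*((-34 + 2)*(-52 - 49)) = (37 - 648/5)*((-34 + 2)*(-52 - 49)) = -(-14816)*(-101)/5 = -463/5*3232 = -1496416/5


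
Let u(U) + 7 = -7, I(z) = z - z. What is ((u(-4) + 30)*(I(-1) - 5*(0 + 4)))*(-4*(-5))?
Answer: -6400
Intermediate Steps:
I(z) = 0
u(U) = -14 (u(U) = -7 - 7 = -14)
((u(-4) + 30)*(I(-1) - 5*(0 + 4)))*(-4*(-5)) = ((-14 + 30)*(0 - 5*(0 + 4)))*(-4*(-5)) = (16*(0 - 5*4))*20 = (16*(0 - 20))*20 = (16*(-20))*20 = -320*20 = -6400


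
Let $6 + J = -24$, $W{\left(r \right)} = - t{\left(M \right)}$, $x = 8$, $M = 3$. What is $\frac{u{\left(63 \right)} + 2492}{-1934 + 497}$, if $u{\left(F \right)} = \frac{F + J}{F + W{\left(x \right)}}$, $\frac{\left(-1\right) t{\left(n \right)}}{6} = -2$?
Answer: $- \frac{14125}{8143} \approx -1.7346$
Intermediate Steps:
$t{\left(n \right)} = 12$ ($t{\left(n \right)} = \left(-6\right) \left(-2\right) = 12$)
$W{\left(r \right)} = -12$ ($W{\left(r \right)} = \left(-1\right) 12 = -12$)
$J = -30$ ($J = -6 - 24 = -30$)
$u{\left(F \right)} = \frac{-30 + F}{-12 + F}$ ($u{\left(F \right)} = \frac{F - 30}{F - 12} = \frac{-30 + F}{-12 + F}$)
$\frac{u{\left(63 \right)} + 2492}{-1934 + 497} = \frac{\frac{-30 + 63}{-12 + 63} + 2492}{-1934 + 497} = \frac{\frac{1}{51} \cdot 33 + 2492}{-1437} = \left(\frac{1}{51} \cdot 33 + 2492\right) \left(- \frac{1}{1437}\right) = \left(\frac{11}{17} + 2492\right) \left(- \frac{1}{1437}\right) = \frac{42375}{17} \left(- \frac{1}{1437}\right) = - \frac{14125}{8143}$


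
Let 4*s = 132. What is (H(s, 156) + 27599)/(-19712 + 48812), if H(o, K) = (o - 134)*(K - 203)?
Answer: 5391/4850 ≈ 1.1115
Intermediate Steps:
s = 33 (s = (¼)*132 = 33)
H(o, K) = (-203 + K)*(-134 + o) (H(o, K) = (-134 + o)*(-203 + K) = (-203 + K)*(-134 + o))
(H(s, 156) + 27599)/(-19712 + 48812) = ((27202 - 203*33 - 134*156 + 156*33) + 27599)/(-19712 + 48812) = ((27202 - 6699 - 20904 + 5148) + 27599)/29100 = (4747 + 27599)*(1/29100) = 32346*(1/29100) = 5391/4850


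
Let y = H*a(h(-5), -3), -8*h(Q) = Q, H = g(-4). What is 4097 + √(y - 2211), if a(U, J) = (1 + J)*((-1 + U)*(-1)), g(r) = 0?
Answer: 4097 + I*√2211 ≈ 4097.0 + 47.021*I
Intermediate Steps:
H = 0
h(Q) = -Q/8
a(U, J) = (1 + J)*(1 - U)
y = 0 (y = 0*(1 - 3 - (-1)*(-5)/8 - 1*(-3)*(-⅛*(-5))) = 0*(1 - 3 - 1*5/8 - 1*(-3)*5/8) = 0*(1 - 3 - 5/8 + 15/8) = 0*(-¾) = 0)
4097 + √(y - 2211) = 4097 + √(0 - 2211) = 4097 + √(-2211) = 4097 + I*√2211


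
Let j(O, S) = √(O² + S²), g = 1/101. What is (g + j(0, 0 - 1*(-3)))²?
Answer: 92416/10201 ≈ 9.0595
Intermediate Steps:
g = 1/101 ≈ 0.0099010
(g + j(0, 0 - 1*(-3)))² = (1/101 + √(0² + (0 - 1*(-3))²))² = (1/101 + √(0 + (0 + 3)²))² = (1/101 + √(0 + 3²))² = (1/101 + √(0 + 9))² = (1/101 + √9)² = (1/101 + 3)² = (304/101)² = 92416/10201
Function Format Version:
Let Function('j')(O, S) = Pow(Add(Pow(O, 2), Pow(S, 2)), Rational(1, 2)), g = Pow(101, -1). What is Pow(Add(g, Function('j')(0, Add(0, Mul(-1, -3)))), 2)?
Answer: Rational(92416, 10201) ≈ 9.0595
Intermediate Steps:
g = Rational(1, 101) ≈ 0.0099010
Pow(Add(g, Function('j')(0, Add(0, Mul(-1, -3)))), 2) = Pow(Add(Rational(1, 101), Pow(Add(Pow(0, 2), Pow(Add(0, Mul(-1, -3)), 2)), Rational(1, 2))), 2) = Pow(Add(Rational(1, 101), Pow(Add(0, Pow(Add(0, 3), 2)), Rational(1, 2))), 2) = Pow(Add(Rational(1, 101), Pow(Add(0, Pow(3, 2)), Rational(1, 2))), 2) = Pow(Add(Rational(1, 101), Pow(Add(0, 9), Rational(1, 2))), 2) = Pow(Add(Rational(1, 101), Pow(9, Rational(1, 2))), 2) = Pow(Add(Rational(1, 101), 3), 2) = Pow(Rational(304, 101), 2) = Rational(92416, 10201)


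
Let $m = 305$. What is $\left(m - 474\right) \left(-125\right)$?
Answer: $21125$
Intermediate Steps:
$\left(m - 474\right) \left(-125\right) = \left(305 - 474\right) \left(-125\right) = \left(-169\right) \left(-125\right) = 21125$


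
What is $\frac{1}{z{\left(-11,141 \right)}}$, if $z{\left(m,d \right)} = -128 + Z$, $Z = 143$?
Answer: $\frac{1}{15} \approx 0.066667$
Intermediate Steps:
$z{\left(m,d \right)} = 15$ ($z{\left(m,d \right)} = -128 + 143 = 15$)
$\frac{1}{z{\left(-11,141 \right)}} = \frac{1}{15}$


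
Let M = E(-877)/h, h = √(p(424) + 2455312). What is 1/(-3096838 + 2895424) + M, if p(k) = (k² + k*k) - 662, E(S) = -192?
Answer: -1/201414 - 96*√2814202/1407101 ≈ -0.11446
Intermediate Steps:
p(k) = -662 + 2*k² (p(k) = (k² + k²) - 662 = 2*k² - 662 = -662 + 2*k²)
h = √2814202 (h = √((-662 + 2*424²) + 2455312) = √((-662 + 2*179776) + 2455312) = √((-662 + 359552) + 2455312) = √(358890 + 2455312) = √2814202 ≈ 1677.6)
M = -96*√2814202/1407101 (M = -192*√2814202/2814202 = -96*√2814202/1407101 ≈ -0.11445)
1/(-3096838 + 2895424) + M = 1/(-3096838 + 2895424) - 96*√2814202/1407101 = 1/(-201414) - 96*√2814202/1407101 = -1/201414 - 96*√2814202/1407101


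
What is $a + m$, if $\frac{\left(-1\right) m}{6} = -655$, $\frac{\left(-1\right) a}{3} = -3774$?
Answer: $15252$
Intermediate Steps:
$a = 11322$ ($a = \left(-3\right) \left(-3774\right) = 11322$)
$m = 3930$ ($m = \left(-6\right) \left(-655\right) = 3930$)
$a + m = 11322 + 3930 = 15252$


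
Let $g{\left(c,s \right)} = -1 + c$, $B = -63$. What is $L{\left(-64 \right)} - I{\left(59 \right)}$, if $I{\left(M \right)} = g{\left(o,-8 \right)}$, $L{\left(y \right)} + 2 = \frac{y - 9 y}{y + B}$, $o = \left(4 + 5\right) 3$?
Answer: $- \frac{4068}{127} \approx -32.031$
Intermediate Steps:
$o = 27$ ($o = 9 \cdot 3 = 27$)
$L{\left(y \right)} = -2 - \frac{8 y}{-63 + y}$ ($L{\left(y \right)} = -2 + \frac{y - 9 y}{y - 63} = -2 + \frac{\left(-8\right) y}{-63 + y} = -2 - \frac{8 y}{-63 + y}$)
$I{\left(M \right)} = 26$ ($I{\left(M \right)} = -1 + 27 = 26$)
$L{\left(-64 \right)} - I{\left(59 \right)} = \frac{2 \left(63 - -320\right)}{-63 - 64} - 26 = \frac{2 \left(63 + 320\right)}{-127} - 26 = 2 \left(- \frac{1}{127}\right) 383 - 26 = - \frac{766}{127} - 26 = - \frac{4068}{127}$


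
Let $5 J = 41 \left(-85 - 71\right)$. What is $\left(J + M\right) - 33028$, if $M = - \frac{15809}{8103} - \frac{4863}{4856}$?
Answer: $- \frac{6750208213013}{196740840} \approx -34310.0$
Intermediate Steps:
$M = - \frac{116173393}{39348168}$ ($M = \left(-15809\right) \frac{1}{8103} - \frac{4863}{4856} = - \frac{15809}{8103} - \frac{4863}{4856} = - \frac{116173393}{39348168} \approx -2.9524$)
$J = - \frac{6396}{5}$ ($J = \frac{41 \left(-85 - 71\right)}{5} = \frac{41 \left(-156\right)}{5} = \frac{1}{5} \left(-6396\right) = - \frac{6396}{5} \approx -1279.2$)
$\left(J + M\right) - 33028 = \left(- \frac{6396}{5} - \frac{116173393}{39348168}\right) - 33028 = - \frac{252251749493}{196740840} - 33028 = - \frac{6750208213013}{196740840}$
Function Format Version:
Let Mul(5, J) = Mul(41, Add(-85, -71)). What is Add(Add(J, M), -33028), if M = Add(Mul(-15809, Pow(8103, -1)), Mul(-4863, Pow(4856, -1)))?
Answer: Rational(-6750208213013, 196740840) ≈ -34310.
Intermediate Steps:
M = Rational(-116173393, 39348168) (M = Add(Mul(-15809, Rational(1, 8103)), Mul(-4863, Rational(1, 4856))) = Add(Rational(-15809, 8103), Rational(-4863, 4856)) = Rational(-116173393, 39348168) ≈ -2.9524)
J = Rational(-6396, 5) (J = Mul(Rational(1, 5), Mul(41, Add(-85, -71))) = Mul(Rational(1, 5), Mul(41, -156)) = Mul(Rational(1, 5), -6396) = Rational(-6396, 5) ≈ -1279.2)
Add(Add(J, M), -33028) = Add(Add(Rational(-6396, 5), Rational(-116173393, 39348168)), -33028) = Add(Rational(-252251749493, 196740840), -33028) = Rational(-6750208213013, 196740840)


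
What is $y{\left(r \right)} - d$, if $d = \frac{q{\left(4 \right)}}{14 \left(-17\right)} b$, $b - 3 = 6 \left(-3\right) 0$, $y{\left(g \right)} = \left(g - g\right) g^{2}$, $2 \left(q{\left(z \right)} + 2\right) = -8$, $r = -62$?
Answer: $- \frac{9}{119} \approx -0.07563$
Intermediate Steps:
$q{\left(z \right)} = -6$ ($q{\left(z \right)} = -2 + \frac{1}{2} \left(-8\right) = -2 - 4 = -6$)
$y{\left(g \right)} = 0$ ($y{\left(g \right)} = 0 g^{2} = 0$)
$b = 3$ ($b = 3 + 6 \left(-3\right) 0 = 3 - 0 = 3 + 0 = 3$)
$d = \frac{9}{119}$ ($d = - \frac{6}{14 \left(-17\right)} 3 = - \frac{6}{-238} \cdot 3 = \left(-6\right) \left(- \frac{1}{238}\right) 3 = \frac{3}{119} \cdot 3 = \frac{9}{119} \approx 0.07563$)
$y{\left(r \right)} - d = 0 - \frac{9}{119} = - \frac{9}{119}$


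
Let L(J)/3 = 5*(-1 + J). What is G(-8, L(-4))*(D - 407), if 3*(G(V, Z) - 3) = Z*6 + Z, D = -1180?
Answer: 272964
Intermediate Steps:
L(J) = -15 + 15*J (L(J) = 3*(5*(-1 + J)) = 3*(-5 + 5*J) = -15 + 15*J)
G(V, Z) = 3 + 7*Z/3 (G(V, Z) = 3 + (Z*6 + Z)/3 = 3 + (6*Z + Z)/3 = 3 + (7*Z)/3 = 3 + 7*Z/3)
G(-8, L(-4))*(D - 407) = (3 + 7*(-15 + 15*(-4))/3)*(-1180 - 407) = (3 + 7*(-15 - 60)/3)*(-1587) = (3 + (7/3)*(-75))*(-1587) = (3 - 175)*(-1587) = -172*(-1587) = 272964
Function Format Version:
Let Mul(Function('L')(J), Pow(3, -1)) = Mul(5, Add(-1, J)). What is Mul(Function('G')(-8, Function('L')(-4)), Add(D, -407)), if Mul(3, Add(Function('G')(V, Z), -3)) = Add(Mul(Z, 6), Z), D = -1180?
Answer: 272964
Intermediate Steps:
Function('L')(J) = Add(-15, Mul(15, J)) (Function('L')(J) = Mul(3, Mul(5, Add(-1, J))) = Mul(3, Add(-5, Mul(5, J))) = Add(-15, Mul(15, J)))
Function('G')(V, Z) = Add(3, Mul(Rational(7, 3), Z)) (Function('G')(V, Z) = Add(3, Mul(Rational(1, 3), Add(Mul(Z, 6), Z))) = Add(3, Mul(Rational(1, 3), Add(Mul(6, Z), Z))) = Add(3, Mul(Rational(1, 3), Mul(7, Z))) = Add(3, Mul(Rational(7, 3), Z)))
Mul(Function('G')(-8, Function('L')(-4)), Add(D, -407)) = Mul(Add(3, Mul(Rational(7, 3), Add(-15, Mul(15, -4)))), Add(-1180, -407)) = Mul(Add(3, Mul(Rational(7, 3), Add(-15, -60))), -1587) = Mul(Add(3, Mul(Rational(7, 3), -75)), -1587) = Mul(Add(3, -175), -1587) = Mul(-172, -1587) = 272964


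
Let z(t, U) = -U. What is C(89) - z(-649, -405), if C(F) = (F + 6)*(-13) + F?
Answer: -1551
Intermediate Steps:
C(F) = -78 - 12*F (C(F) = (6 + F)*(-13) + F = (-78 - 13*F) + F = -78 - 12*F)
C(89) - z(-649, -405) = (-78 - 12*89) - (-1)*(-405) = (-78 - 1068) - 1*405 = -1146 - 405 = -1551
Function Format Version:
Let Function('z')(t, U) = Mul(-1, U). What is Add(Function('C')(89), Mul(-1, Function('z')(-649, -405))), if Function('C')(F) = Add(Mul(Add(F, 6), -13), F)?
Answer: -1551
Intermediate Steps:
Function('C')(F) = Add(-78, Mul(-12, F)) (Function('C')(F) = Add(Mul(Add(6, F), -13), F) = Add(Add(-78, Mul(-13, F)), F) = Add(-78, Mul(-12, F)))
Add(Function('C')(89), Mul(-1, Function('z')(-649, -405))) = Add(Add(-78, Mul(-12, 89)), Mul(-1, Mul(-1, -405))) = Add(Add(-78, -1068), Mul(-1, 405)) = Add(-1146, -405) = -1551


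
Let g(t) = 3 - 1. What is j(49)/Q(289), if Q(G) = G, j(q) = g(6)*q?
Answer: 98/289 ≈ 0.33910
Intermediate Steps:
g(t) = 2
j(q) = 2*q
j(49)/Q(289) = (2*49)/289 = 98*(1/289) = 98/289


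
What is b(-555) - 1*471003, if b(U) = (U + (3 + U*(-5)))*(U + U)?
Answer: -2938533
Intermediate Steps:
b(U) = 2*U*(3 - 4*U) (b(U) = (U + (3 - 5*U))*(2*U) = (3 - 4*U)*(2*U) = 2*U*(3 - 4*U))
b(-555) - 1*471003 = 2*(-555)*(3 - 4*(-555)) - 1*471003 = 2*(-555)*(3 + 2220) - 471003 = 2*(-555)*2223 - 471003 = -2467530 - 471003 = -2938533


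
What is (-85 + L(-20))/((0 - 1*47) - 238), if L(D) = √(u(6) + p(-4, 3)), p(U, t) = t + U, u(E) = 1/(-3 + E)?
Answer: 17/57 - I*√6/855 ≈ 0.29825 - 0.0028649*I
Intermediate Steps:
p(U, t) = U + t
L(D) = I*√6/3 (L(D) = √(1/(-3 + 6) + (-4 + 3)) = √(1/3 - 1) = √(⅓ - 1) = √(-⅔) = I*√6/3)
(-85 + L(-20))/((0 - 1*47) - 238) = (-85 + I*√6/3)/((0 - 1*47) - 238) = (-85 + I*√6/3)/((0 - 47) - 238) = (-85 + I*√6/3)/(-47 - 238) = (-85 + I*√6/3)/(-285) = (-85 + I*√6/3)*(-1/285) = 17/57 - I*√6/855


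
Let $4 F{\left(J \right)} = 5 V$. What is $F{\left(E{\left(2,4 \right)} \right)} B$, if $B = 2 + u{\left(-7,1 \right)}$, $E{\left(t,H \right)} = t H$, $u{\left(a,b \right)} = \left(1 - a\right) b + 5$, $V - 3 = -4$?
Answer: $- \frac{75}{4} \approx -18.75$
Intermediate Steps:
$V = -1$ ($V = 3 - 4 = -1$)
$u{\left(a,b \right)} = 5 + b \left(1 - a\right)$ ($u{\left(a,b \right)} = b \left(1 - a\right) + 5 = 5 + b \left(1 - a\right)$)
$E{\left(t,H \right)} = H t$
$B = 15$ ($B = 2 + \left(5 + 1 - \left(-7\right) 1\right) = 2 + \left(5 + 1 + 7\right) = 2 + 13 = 15$)
$F{\left(J \right)} = - \frac{5}{4}$ ($F{\left(J \right)} = \frac{5 \left(-1\right)}{4} = \frac{1}{4} \left(-5\right) = - \frac{5}{4}$)
$F{\left(E{\left(2,4 \right)} \right)} B = \left(- \frac{5}{4}\right) 15 = - \frac{75}{4}$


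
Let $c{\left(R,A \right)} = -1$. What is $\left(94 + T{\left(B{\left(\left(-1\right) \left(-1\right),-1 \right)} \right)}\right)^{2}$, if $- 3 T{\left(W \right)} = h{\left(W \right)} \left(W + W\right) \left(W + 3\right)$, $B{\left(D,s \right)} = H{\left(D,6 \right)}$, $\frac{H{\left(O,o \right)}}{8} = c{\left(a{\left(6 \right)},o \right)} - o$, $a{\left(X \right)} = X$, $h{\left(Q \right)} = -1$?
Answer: $\frac{38663524}{9} \approx 4.2959 \cdot 10^{6}$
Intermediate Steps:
$H{\left(O,o \right)} = -8 - 8 o$ ($H{\left(O,o \right)} = 8 \left(-1 - o\right) = -8 - 8 o$)
$B{\left(D,s \right)} = -56$ ($B{\left(D,s \right)} = -8 - 48 = -56$)
$T{\left(W \right)} = \frac{2 W \left(3 + W\right)}{3}$ ($T{\left(W \right)} = - \frac{\left(-1\right) \left(W + W\right) \left(W + 3\right)}{3} = - \frac{\left(-1\right) 2 W \left(3 + W\right)}{3} = - \frac{\left(-2\right) W \left(3 + W\right)}{3} = \frac{2 W \left(3 + W\right)}{3}$)
$\left(94 + T{\left(B{\left(\left(-1\right) \left(-1\right),-1 \right)} \right)}\right)^{2} = \left(94 + \frac{2}{3} \left(-56\right) \left(3 - 56\right)\right)^{2} = \left(94 + \frac{2}{3} \left(-56\right) \left(-53\right)\right)^{2} = \left(94 + \frac{5936}{3}\right)^{2} = \left(\frac{6218}{3}\right)^{2} = \frac{38663524}{9}$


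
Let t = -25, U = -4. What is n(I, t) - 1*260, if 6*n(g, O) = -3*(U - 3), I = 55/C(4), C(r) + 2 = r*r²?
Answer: -513/2 ≈ -256.50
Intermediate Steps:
C(r) = -2 + r³ (C(r) = -2 + r*r² = -2 + r³)
I = 55/62 (I = 55/(-2 + 4³) = 55/(-2 + 64) = 55/62 ≈ 0.88710)
n(g, O) = 7/2 (n(g, O) = (-3*(-4 - 3))/6 = (-3*(-7))/6 = (-1*(-21))/6 = (⅙)*21 = 7/2)
n(I, t) - 1*260 = 7/2 - 1*260 = 7/2 - 260 = -513/2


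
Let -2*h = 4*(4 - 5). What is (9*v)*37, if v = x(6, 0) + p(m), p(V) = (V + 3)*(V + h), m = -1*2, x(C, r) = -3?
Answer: -999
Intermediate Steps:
h = 2 (h = -2*(4 - 5) = -2*(-1) = -1/2*(-4) = 2)
m = -2
p(V) = (2 + V)*(3 + V) (p(V) = (V + 3)*(V + 2) = (3 + V)*(2 + V) = (2 + V)*(3 + V))
v = -3 (v = -3 + (6 + (-2)**2 + 5*(-2)) = -3 + (6 + 4 - 10) = -3 + 0 = -3)
(9*v)*37 = (9*(-3))*37 = -27*37 = -999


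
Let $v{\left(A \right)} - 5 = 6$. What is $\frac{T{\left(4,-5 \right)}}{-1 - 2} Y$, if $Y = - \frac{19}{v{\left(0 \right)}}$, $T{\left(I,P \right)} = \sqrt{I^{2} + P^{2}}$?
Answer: $\frac{19 \sqrt{41}}{33} \approx 3.6866$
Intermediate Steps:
$v{\left(A \right)} = 11$ ($v{\left(A \right)} = 5 + 6 = 11$)
$Y = - \frac{19}{11} \approx -1.7273$
$\frac{T{\left(4,-5 \right)}}{-1 - 2} Y = \frac{\sqrt{4^{2} + \left(-5\right)^{2}}}{-1 - 2} \left(- \frac{19}{11}\right) = \frac{\sqrt{16 + 25}}{-3} \left(- \frac{19}{11}\right) = \sqrt{41} \left(- \frac{1}{3}\right) \left(- \frac{19}{11}\right) = - \frac{\sqrt{41}}{3} \left(- \frac{19}{11}\right) = \frac{19 \sqrt{41}}{33}$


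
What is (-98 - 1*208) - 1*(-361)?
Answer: 55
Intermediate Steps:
(-98 - 1*208) - 1*(-361) = (-98 - 208) + 361 = -306 + 361 = 55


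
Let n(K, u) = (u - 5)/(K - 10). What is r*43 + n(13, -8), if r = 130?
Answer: 16757/3 ≈ 5585.7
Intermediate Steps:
n(K, u) = (-5 + u)/(-10 + K)
r*43 + n(13, -8) = 130*43 + (-5 - 8)/(-10 + 13) = 5590 - 13/3 = 16757/3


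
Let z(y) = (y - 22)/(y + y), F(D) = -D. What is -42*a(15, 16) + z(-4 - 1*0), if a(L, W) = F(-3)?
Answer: -491/4 ≈ -122.75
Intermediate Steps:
a(L, W) = 3 (a(L, W) = -1*(-3) = 3)
z(y) = (-22 + y)/(2*y) (z(y) = (-22 + y)/((2*y)) = (-22 + y)*(1/(2*y)) = (-22 + y)/(2*y))
-42*a(15, 16) + z(-4 - 1*0) = -42*3 + (-22 + (-4 - 1*0))/(2*(-4 - 1*0)) = -126 + (-22 + (-4 + 0))/(2*(-4 + 0)) = -126 + (½)*(-22 - 4)/(-4) = -126 + (½)*(-¼)*(-26) = -126 + 13/4 = -491/4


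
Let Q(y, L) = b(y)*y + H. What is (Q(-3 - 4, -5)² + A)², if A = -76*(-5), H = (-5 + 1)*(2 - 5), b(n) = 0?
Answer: 274576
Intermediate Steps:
H = 12 (H = -4*(-3) = 12)
A = 380
Q(y, L) = 12 (Q(y, L) = 0*y + 12 = 0 + 12 = 12)
(Q(-3 - 4, -5)² + A)² = (12² + 380)² = (144 + 380)² = 524² = 274576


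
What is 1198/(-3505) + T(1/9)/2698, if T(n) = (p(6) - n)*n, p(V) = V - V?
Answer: -261812029/765975690 ≈ -0.34180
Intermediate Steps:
p(V) = 0
T(n) = -n**2 (T(n) = (0 - n)*n = (-n)*n = -n**2)
1198/(-3505) + T(1/9)/2698 = 1198/(-3505) - (1/9)**2/2698 = 1198*(-1/3505) - (1/9)**2*(1/2698) = -1198/3505 - 1*1/81*(1/2698) = -1198/3505 - 1/81*1/2698 = -1198/3505 - 1/218538 = -261812029/765975690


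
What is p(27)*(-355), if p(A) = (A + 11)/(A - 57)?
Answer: 1349/3 ≈ 449.67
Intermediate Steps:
p(A) = (11 + A)/(-57 + A)
p(27)*(-355) = ((11 + 27)/(-57 + 27))*(-355) = (38/(-30))*(-355) = -1/30*38*(-355) = -19/15*(-355) = 1349/3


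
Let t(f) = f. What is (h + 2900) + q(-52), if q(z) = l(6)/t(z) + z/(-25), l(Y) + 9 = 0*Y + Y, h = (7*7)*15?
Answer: 4728279/1300 ≈ 3637.1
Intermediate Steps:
h = 735 (h = 49*15 = 735)
l(Y) = -9 + Y (l(Y) = -9 + (0*Y + Y) = -9 + (0 + Y) = -9 + Y)
q(z) = -3/z - z/25 (q(z) = (-9 + 6)/z + z/(-25) = -3/z + z*(-1/25) = -3/z - z/25)
(h + 2900) + q(-52) = (735 + 2900) + (-3/(-52) - 1/25*(-52)) = 3635 + (-3*(-1/52) + 52/25) = 3635 + (3/52 + 52/25) = 3635 + 2779/1300 = 4728279/1300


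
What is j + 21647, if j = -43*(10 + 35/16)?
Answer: 337967/16 ≈ 21123.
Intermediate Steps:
j = -8385/16 (j = -43*(10 + 35*(1/16)) = -43*(10 + 35/16) = -43*195/16 = -8385/16 ≈ -524.06)
j + 21647 = -8385/16 + 21647 = 337967/16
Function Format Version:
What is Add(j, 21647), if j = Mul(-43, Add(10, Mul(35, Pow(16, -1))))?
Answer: Rational(337967, 16) ≈ 21123.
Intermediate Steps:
j = Rational(-8385, 16) (j = Mul(-43, Add(10, Mul(35, Rational(1, 16)))) = Mul(-43, Add(10, Rational(35, 16))) = Mul(-43, Rational(195, 16)) = Rational(-8385, 16) ≈ -524.06)
Add(j, 21647) = Add(Rational(-8385, 16), 21647) = Rational(337967, 16)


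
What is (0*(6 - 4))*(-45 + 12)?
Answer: 0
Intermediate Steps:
(0*(6 - 4))*(-45 + 12) = (0*2)*(-33) = 0*(-33) = 0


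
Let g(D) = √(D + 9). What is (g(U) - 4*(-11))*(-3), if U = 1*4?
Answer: -132 - 3*√13 ≈ -142.82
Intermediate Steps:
U = 4
g(D) = √(9 + D)
(g(U) - 4*(-11))*(-3) = (√(9 + 4) - 4*(-11))*(-3) = (√13 + 44)*(-3) = (44 + √13)*(-3) = -132 - 3*√13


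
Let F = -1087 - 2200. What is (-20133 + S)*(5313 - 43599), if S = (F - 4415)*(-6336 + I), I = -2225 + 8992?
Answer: 127863562770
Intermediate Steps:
I = 6767
F = -3287
S = -3319562 (S = (-3287 - 4415)*(-6336 + 6767) = -7702*431 = -3319562)
(-20133 + S)*(5313 - 43599) = (-20133 - 3319562)*(5313 - 43599) = -3339695*(-38286) = 127863562770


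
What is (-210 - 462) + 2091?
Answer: 1419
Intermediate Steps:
(-210 - 462) + 2091 = -672 + 2091 = 1419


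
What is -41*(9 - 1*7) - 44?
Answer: -126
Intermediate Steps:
-41*(9 - 1*7) - 44 = -41*(9 - 7) - 44 = -41*2 - 44 = -82 - 44 = -126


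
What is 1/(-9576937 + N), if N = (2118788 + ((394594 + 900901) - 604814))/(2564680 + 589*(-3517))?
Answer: -493167/4723026480010 ≈ -1.0442e-7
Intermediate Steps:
N = 2809469/493167 (N = (2118788 + (1295495 - 604814))/(2564680 - 2071513) = (2118788 + 690681)/493167 = 2809469*(1/493167) = 2809469/493167 ≈ 5.6968)
1/(-9576937 + N) = 1/(-9576937 + 2809469/493167) = 1/(-4723026480010/493167) = -493167/4723026480010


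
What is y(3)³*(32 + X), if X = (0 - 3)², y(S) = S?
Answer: 1107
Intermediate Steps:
X = 9 (X = (-3)² = 9)
y(3)³*(32 + X) = 3³*(32 + 9) = 27*41 = 1107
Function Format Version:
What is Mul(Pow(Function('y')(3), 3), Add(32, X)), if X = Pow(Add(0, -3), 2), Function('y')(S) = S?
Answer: 1107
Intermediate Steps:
X = 9 (X = Pow(-3, 2) = 9)
Mul(Pow(Function('y')(3), 3), Add(32, X)) = Mul(Pow(3, 3), Add(32, 9)) = Mul(27, 41) = 1107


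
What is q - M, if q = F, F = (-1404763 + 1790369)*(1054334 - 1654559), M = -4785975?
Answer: -231445575375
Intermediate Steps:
F = -231450361350 (F = 385606*(-600225) = -231450361350)
q = -231450361350
q - M = -231450361350 - 1*(-4785975) = -231450361350 + 4785975 = -231445575375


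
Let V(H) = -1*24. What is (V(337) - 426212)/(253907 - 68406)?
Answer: -426236/185501 ≈ -2.2978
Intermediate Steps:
V(H) = -24
(V(337) - 426212)/(253907 - 68406) = (-24 - 426212)/(253907 - 68406) = -426236/185501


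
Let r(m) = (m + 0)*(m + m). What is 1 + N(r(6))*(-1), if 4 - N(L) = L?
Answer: 69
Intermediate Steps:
r(m) = 2*m² (r(m) = m*(2*m) = 2*m²)
N(L) = 4 - L
1 + N(r(6))*(-1) = 1 + (4 - 2*6²)*(-1) = 1 + (4 - 2*36)*(-1) = 1 + (4 - 1*72)*(-1) = 1 + (4 - 72)*(-1) = 1 - 68*(-1) = 1 + 68 = 69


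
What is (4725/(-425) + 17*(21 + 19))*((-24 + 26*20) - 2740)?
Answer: -1500972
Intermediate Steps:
(4725/(-425) + 17*(21 + 19))*((-24 + 26*20) - 2740) = (4725*(-1/425) + 17*40)*((-24 + 520) - 2740) = (-189/17 + 680)*(496 - 2740) = (11371/17)*(-2244) = -1500972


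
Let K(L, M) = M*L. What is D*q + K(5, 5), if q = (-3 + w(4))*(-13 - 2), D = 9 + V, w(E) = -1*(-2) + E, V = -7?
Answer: -65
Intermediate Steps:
w(E) = 2 + E
K(L, M) = L*M
D = 2 (D = 9 - 7 = 2)
q = -45 (q = (-3 + (2 + 4))*(-13 - 2) = (-3 + 6)*(-15) = 3*(-15) = -45)
D*q + K(5, 5) = 2*(-45) + 5*5 = -90 + 25 = -65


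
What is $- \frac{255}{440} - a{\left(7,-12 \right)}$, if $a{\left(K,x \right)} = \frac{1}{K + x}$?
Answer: $- \frac{167}{440} \approx -0.37955$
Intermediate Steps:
$- \frac{255}{440} - a{\left(7,-12 \right)} = - \frac{255}{440} - \frac{1}{7 - 12} = \left(-255\right) \frac{1}{440} - \frac{1}{-5} = - \frac{51}{88} - - \frac{1}{5} = - \frac{51}{88} + \frac{1}{5} = - \frac{167}{440}$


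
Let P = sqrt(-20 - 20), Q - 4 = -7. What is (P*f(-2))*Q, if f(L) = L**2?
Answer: -24*I*sqrt(10) ≈ -75.895*I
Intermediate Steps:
Q = -3 (Q = 4 - 7 = -3)
P = 2*I*sqrt(10) (P = sqrt(-40) = 2*I*sqrt(10) ≈ 6.3246*I)
(P*f(-2))*Q = ((2*I*sqrt(10))*(-2)**2)*(-3) = ((2*I*sqrt(10))*4)*(-3) = (8*I*sqrt(10))*(-3) = -24*I*sqrt(10)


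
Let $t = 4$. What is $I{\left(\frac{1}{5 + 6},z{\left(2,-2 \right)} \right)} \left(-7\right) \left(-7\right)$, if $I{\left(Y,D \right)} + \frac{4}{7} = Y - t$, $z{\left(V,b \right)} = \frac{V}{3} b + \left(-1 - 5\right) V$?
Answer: $- \frac{2415}{11} \approx -219.55$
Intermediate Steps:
$z{\left(V,b \right)} = - 6 V + \frac{V b}{3}$ ($z{\left(V,b \right)} = V \frac{1}{3} b + \left(-1 - 5\right) V = \frac{V}{3} b - 6 V = \frac{V b}{3} - 6 V = - 6 V + \frac{V b}{3}$)
$I{\left(Y,D \right)} = - \frac{32}{7} + Y$ ($I{\left(Y,D \right)} = - \frac{4}{7} + \left(Y - 4\right) = - \frac{4}{7} + \left(-4 + Y\right) = - \frac{32}{7} + Y$)
$I{\left(\frac{1}{5 + 6},z{\left(2,-2 \right)} \right)} \left(-7\right) \left(-7\right) = \left(- \frac{32}{7} + \frac{1}{5 + 6}\right) \left(-7\right) \left(-7\right) = \left(- \frac{32}{7} + \frac{1}{11}\right) \left(-7\right) \left(-7\right) = \left(- \frac{345}{77}\right) \left(-7\right) \left(-7\right) = \frac{345}{11} \left(-7\right) = - \frac{2415}{11}$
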